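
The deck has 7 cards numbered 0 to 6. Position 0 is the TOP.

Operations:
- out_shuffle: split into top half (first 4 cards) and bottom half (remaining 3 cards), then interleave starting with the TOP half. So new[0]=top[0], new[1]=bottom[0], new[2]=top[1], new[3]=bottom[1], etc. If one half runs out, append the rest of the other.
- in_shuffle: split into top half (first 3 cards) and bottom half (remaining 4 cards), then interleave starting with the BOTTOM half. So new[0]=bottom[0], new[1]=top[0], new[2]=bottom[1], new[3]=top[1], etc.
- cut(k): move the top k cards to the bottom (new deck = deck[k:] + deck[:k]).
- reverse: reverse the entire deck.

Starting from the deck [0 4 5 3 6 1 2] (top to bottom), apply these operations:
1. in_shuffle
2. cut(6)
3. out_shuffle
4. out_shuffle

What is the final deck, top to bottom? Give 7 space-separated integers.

Answer: 2 0 4 5 3 6 1

Derivation:
After op 1 (in_shuffle): [3 0 6 4 1 5 2]
After op 2 (cut(6)): [2 3 0 6 4 1 5]
After op 3 (out_shuffle): [2 4 3 1 0 5 6]
After op 4 (out_shuffle): [2 0 4 5 3 6 1]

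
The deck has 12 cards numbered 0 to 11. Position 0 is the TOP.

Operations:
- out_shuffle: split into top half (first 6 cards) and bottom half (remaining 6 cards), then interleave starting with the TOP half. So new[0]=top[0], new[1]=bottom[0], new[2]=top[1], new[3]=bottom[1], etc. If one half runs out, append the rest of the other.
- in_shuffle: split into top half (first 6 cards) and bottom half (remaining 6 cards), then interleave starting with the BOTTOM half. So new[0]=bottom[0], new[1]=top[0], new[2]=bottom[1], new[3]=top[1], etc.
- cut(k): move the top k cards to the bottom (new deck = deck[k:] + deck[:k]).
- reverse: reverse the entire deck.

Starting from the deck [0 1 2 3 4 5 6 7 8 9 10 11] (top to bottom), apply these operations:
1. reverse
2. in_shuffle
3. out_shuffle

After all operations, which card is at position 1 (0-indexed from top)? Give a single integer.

Answer: 2

Derivation:
After op 1 (reverse): [11 10 9 8 7 6 5 4 3 2 1 0]
After op 2 (in_shuffle): [5 11 4 10 3 9 2 8 1 7 0 6]
After op 3 (out_shuffle): [5 2 11 8 4 1 10 7 3 0 9 6]
Position 1: card 2.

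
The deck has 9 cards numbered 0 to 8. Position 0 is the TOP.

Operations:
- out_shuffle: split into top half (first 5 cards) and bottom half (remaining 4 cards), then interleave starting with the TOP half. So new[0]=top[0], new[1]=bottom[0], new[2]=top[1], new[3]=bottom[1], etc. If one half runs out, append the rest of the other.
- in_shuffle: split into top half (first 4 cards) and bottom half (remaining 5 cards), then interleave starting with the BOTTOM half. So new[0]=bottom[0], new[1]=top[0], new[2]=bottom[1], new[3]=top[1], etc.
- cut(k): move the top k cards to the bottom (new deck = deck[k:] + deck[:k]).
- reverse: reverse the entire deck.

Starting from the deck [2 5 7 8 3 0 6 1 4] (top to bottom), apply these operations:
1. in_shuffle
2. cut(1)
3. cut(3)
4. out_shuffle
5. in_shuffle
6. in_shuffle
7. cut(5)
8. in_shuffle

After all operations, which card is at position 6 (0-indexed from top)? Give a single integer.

Answer: 6

Derivation:
After op 1 (in_shuffle): [3 2 0 5 6 7 1 8 4]
After op 2 (cut(1)): [2 0 5 6 7 1 8 4 3]
After op 3 (cut(3)): [6 7 1 8 4 3 2 0 5]
After op 4 (out_shuffle): [6 3 7 2 1 0 8 5 4]
After op 5 (in_shuffle): [1 6 0 3 8 7 5 2 4]
After op 6 (in_shuffle): [8 1 7 6 5 0 2 3 4]
After op 7 (cut(5)): [0 2 3 4 8 1 7 6 5]
After op 8 (in_shuffle): [8 0 1 2 7 3 6 4 5]
Position 6: card 6.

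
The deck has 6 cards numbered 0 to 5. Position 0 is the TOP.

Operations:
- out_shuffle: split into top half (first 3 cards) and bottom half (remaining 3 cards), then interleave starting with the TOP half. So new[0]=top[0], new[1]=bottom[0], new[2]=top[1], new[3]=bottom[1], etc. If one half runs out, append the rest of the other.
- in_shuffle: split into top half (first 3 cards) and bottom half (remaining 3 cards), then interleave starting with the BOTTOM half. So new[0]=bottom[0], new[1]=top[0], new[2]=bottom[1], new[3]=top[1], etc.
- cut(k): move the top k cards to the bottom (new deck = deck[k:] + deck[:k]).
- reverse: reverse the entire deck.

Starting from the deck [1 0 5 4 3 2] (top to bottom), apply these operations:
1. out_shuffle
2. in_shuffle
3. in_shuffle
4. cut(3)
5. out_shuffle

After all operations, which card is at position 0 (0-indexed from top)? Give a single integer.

After op 1 (out_shuffle): [1 4 0 3 5 2]
After op 2 (in_shuffle): [3 1 5 4 2 0]
After op 3 (in_shuffle): [4 3 2 1 0 5]
After op 4 (cut(3)): [1 0 5 4 3 2]
After op 5 (out_shuffle): [1 4 0 3 5 2]
Position 0: card 1.

Answer: 1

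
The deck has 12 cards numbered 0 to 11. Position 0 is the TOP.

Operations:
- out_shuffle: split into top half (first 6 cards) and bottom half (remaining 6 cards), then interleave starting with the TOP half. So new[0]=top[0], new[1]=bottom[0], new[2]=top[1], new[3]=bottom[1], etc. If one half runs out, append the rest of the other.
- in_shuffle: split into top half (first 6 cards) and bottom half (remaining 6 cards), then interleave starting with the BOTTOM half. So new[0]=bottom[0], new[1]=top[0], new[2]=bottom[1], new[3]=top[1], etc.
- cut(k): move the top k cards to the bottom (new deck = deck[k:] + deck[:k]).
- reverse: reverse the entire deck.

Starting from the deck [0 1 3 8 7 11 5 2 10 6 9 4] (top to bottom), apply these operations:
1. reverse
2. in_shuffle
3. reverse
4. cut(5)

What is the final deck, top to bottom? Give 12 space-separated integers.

Answer: 3 6 8 9 7 4 11 5 0 2 1 10

Derivation:
After op 1 (reverse): [4 9 6 10 2 5 11 7 8 3 1 0]
After op 2 (in_shuffle): [11 4 7 9 8 6 3 10 1 2 0 5]
After op 3 (reverse): [5 0 2 1 10 3 6 8 9 7 4 11]
After op 4 (cut(5)): [3 6 8 9 7 4 11 5 0 2 1 10]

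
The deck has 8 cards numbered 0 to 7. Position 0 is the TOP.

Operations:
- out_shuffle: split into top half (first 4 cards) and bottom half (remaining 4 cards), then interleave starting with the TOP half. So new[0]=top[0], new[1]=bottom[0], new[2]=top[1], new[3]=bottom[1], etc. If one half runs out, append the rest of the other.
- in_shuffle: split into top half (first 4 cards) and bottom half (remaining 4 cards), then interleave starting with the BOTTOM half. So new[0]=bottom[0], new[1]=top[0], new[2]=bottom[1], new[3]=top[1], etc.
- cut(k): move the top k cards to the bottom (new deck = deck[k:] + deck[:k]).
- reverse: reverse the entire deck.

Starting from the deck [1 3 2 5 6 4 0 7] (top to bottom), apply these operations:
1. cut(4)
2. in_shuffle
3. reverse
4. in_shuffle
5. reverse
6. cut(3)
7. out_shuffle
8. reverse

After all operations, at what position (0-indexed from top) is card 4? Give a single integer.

After op 1 (cut(4)): [6 4 0 7 1 3 2 5]
After op 2 (in_shuffle): [1 6 3 4 2 0 5 7]
After op 3 (reverse): [7 5 0 2 4 3 6 1]
After op 4 (in_shuffle): [4 7 3 5 6 0 1 2]
After op 5 (reverse): [2 1 0 6 5 3 7 4]
After op 6 (cut(3)): [6 5 3 7 4 2 1 0]
After op 7 (out_shuffle): [6 4 5 2 3 1 7 0]
After op 8 (reverse): [0 7 1 3 2 5 4 6]
Card 4 is at position 6.

Answer: 6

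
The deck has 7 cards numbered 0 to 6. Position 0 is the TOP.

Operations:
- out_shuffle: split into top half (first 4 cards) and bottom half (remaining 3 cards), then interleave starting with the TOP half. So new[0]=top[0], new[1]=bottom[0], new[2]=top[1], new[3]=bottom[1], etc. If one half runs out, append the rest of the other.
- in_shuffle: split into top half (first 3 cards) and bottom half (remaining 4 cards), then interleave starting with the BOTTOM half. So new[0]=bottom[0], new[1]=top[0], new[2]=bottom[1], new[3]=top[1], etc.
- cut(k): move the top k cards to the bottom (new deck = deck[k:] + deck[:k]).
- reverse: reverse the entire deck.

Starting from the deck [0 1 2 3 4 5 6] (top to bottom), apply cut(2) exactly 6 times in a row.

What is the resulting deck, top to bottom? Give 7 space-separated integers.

Answer: 5 6 0 1 2 3 4

Derivation:
After op 1 (cut(2)): [2 3 4 5 6 0 1]
After op 2 (cut(2)): [4 5 6 0 1 2 3]
After op 3 (cut(2)): [6 0 1 2 3 4 5]
After op 4 (cut(2)): [1 2 3 4 5 6 0]
After op 5 (cut(2)): [3 4 5 6 0 1 2]
After op 6 (cut(2)): [5 6 0 1 2 3 4]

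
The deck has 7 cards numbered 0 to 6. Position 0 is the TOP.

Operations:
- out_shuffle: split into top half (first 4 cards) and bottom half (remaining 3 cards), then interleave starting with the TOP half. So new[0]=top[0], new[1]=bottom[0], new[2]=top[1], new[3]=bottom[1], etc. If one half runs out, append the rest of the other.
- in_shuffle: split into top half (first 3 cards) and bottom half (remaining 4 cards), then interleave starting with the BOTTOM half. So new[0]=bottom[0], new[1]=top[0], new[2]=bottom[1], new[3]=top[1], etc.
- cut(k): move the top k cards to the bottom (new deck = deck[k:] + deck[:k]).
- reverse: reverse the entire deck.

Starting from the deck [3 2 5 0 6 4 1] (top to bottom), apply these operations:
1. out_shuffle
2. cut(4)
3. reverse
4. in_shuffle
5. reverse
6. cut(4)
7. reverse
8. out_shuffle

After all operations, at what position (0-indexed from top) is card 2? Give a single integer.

After op 1 (out_shuffle): [3 6 2 4 5 1 0]
After op 2 (cut(4)): [5 1 0 3 6 2 4]
After op 3 (reverse): [4 2 6 3 0 1 5]
After op 4 (in_shuffle): [3 4 0 2 1 6 5]
After op 5 (reverse): [5 6 1 2 0 4 3]
After op 6 (cut(4)): [0 4 3 5 6 1 2]
After op 7 (reverse): [2 1 6 5 3 4 0]
After op 8 (out_shuffle): [2 3 1 4 6 0 5]
Card 2 is at position 0.

Answer: 0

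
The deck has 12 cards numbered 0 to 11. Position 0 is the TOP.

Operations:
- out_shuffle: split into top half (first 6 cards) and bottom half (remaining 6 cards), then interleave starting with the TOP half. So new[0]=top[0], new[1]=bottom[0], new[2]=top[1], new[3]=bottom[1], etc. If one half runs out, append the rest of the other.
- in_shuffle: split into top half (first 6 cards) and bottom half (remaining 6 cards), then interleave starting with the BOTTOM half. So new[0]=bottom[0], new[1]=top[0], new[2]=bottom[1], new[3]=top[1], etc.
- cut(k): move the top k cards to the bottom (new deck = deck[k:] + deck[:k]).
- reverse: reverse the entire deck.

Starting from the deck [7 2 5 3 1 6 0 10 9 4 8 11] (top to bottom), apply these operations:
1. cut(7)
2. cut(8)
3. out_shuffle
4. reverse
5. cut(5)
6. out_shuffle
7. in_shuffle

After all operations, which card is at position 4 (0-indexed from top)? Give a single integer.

Answer: 1

Derivation:
After op 1 (cut(7)): [10 9 4 8 11 7 2 5 3 1 6 0]
After op 2 (cut(8)): [3 1 6 0 10 9 4 8 11 7 2 5]
After op 3 (out_shuffle): [3 4 1 8 6 11 0 7 10 2 9 5]
After op 4 (reverse): [5 9 2 10 7 0 11 6 8 1 4 3]
After op 5 (cut(5)): [0 11 6 8 1 4 3 5 9 2 10 7]
After op 6 (out_shuffle): [0 3 11 5 6 9 8 2 1 10 4 7]
After op 7 (in_shuffle): [8 0 2 3 1 11 10 5 4 6 7 9]
Position 4: card 1.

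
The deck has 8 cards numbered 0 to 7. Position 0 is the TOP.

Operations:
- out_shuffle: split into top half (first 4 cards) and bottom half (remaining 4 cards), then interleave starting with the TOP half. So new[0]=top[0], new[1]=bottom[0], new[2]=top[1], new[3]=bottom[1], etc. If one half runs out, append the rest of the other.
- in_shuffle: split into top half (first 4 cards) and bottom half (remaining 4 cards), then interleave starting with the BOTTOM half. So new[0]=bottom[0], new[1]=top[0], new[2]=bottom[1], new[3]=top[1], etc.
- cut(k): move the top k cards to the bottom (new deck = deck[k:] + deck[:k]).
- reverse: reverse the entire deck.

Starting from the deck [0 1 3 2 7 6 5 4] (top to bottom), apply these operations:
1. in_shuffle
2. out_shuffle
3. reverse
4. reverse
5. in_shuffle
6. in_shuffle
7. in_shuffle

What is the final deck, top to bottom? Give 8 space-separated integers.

After op 1 (in_shuffle): [7 0 6 1 5 3 4 2]
After op 2 (out_shuffle): [7 5 0 3 6 4 1 2]
After op 3 (reverse): [2 1 4 6 3 0 5 7]
After op 4 (reverse): [7 5 0 3 6 4 1 2]
After op 5 (in_shuffle): [6 7 4 5 1 0 2 3]
After op 6 (in_shuffle): [1 6 0 7 2 4 3 5]
After op 7 (in_shuffle): [2 1 4 6 3 0 5 7]

Answer: 2 1 4 6 3 0 5 7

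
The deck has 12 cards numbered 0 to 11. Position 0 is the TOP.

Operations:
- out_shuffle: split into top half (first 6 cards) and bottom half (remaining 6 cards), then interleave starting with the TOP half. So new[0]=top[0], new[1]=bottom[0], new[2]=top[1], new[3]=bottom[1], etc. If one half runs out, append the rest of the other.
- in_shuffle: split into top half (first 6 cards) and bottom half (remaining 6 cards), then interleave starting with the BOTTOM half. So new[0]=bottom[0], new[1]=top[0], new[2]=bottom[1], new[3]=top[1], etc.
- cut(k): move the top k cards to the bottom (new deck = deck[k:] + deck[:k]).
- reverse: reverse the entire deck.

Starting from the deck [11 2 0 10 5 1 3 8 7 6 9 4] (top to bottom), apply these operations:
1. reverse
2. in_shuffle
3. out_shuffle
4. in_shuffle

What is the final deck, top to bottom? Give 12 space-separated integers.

After op 1 (reverse): [4 9 6 7 8 3 1 5 10 0 2 11]
After op 2 (in_shuffle): [1 4 5 9 10 6 0 7 2 8 11 3]
After op 3 (out_shuffle): [1 0 4 7 5 2 9 8 10 11 6 3]
After op 4 (in_shuffle): [9 1 8 0 10 4 11 7 6 5 3 2]

Answer: 9 1 8 0 10 4 11 7 6 5 3 2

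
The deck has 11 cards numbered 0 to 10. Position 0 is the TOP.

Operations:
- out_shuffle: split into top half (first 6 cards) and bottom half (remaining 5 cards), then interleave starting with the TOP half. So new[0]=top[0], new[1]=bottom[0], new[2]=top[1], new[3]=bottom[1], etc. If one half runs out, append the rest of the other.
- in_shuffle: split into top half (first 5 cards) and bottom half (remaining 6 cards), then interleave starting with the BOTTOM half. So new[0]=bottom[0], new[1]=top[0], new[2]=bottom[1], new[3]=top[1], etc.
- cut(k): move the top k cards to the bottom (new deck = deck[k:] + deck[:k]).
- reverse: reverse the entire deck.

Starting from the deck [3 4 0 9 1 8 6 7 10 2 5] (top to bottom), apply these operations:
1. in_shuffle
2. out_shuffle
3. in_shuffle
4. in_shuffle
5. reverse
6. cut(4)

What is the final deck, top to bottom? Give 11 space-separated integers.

Answer: 5 4 9 8 7 2 3 0 1 6 10

Derivation:
After op 1 (in_shuffle): [8 3 6 4 7 0 10 9 2 1 5]
After op 2 (out_shuffle): [8 10 3 9 6 2 4 1 7 5 0]
After op 3 (in_shuffle): [2 8 4 10 1 3 7 9 5 6 0]
After op 4 (in_shuffle): [3 2 7 8 9 4 5 10 6 1 0]
After op 5 (reverse): [0 1 6 10 5 4 9 8 7 2 3]
After op 6 (cut(4)): [5 4 9 8 7 2 3 0 1 6 10]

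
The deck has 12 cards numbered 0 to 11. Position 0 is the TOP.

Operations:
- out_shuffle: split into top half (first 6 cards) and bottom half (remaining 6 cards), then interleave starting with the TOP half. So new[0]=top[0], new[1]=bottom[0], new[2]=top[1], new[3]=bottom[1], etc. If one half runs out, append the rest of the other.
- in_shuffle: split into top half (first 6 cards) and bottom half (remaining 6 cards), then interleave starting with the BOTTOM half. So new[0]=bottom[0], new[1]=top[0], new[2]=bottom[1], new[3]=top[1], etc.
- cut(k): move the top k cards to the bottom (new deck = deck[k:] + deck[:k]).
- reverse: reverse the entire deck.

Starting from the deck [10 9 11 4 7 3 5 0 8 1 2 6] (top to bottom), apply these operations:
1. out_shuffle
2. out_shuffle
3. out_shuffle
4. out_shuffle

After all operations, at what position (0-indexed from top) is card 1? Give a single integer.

Answer: 1

Derivation:
After op 1 (out_shuffle): [10 5 9 0 11 8 4 1 7 2 3 6]
After op 2 (out_shuffle): [10 4 5 1 9 7 0 2 11 3 8 6]
After op 3 (out_shuffle): [10 0 4 2 5 11 1 3 9 8 7 6]
After op 4 (out_shuffle): [10 1 0 3 4 9 2 8 5 7 11 6]
Card 1 is at position 1.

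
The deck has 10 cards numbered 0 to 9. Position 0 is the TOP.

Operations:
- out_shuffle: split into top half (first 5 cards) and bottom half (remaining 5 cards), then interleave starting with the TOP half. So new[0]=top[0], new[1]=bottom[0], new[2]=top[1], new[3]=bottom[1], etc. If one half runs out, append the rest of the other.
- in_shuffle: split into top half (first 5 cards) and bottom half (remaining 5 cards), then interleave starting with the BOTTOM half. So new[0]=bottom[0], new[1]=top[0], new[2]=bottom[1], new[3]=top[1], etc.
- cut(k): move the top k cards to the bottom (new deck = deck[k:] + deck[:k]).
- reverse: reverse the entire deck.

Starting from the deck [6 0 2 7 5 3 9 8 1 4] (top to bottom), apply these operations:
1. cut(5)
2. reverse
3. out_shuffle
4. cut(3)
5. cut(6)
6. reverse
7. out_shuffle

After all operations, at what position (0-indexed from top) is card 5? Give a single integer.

After op 1 (cut(5)): [3 9 8 1 4 6 0 2 7 5]
After op 2 (reverse): [5 7 2 0 6 4 1 8 9 3]
After op 3 (out_shuffle): [5 4 7 1 2 8 0 9 6 3]
After op 4 (cut(3)): [1 2 8 0 9 6 3 5 4 7]
After op 5 (cut(6)): [3 5 4 7 1 2 8 0 9 6]
After op 6 (reverse): [6 9 0 8 2 1 7 4 5 3]
After op 7 (out_shuffle): [6 1 9 7 0 4 8 5 2 3]
Card 5 is at position 7.

Answer: 7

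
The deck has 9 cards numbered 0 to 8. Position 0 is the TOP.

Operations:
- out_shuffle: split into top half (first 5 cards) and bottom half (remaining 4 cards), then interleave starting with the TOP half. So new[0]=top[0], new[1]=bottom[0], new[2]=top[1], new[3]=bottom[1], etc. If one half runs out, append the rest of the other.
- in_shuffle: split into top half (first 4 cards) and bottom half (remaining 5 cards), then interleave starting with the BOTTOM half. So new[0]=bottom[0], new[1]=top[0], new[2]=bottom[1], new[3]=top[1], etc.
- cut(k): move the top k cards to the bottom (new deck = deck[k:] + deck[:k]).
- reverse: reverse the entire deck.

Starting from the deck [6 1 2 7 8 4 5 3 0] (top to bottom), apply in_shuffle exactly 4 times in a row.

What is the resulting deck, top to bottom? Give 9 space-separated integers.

After op 1 (in_shuffle): [8 6 4 1 5 2 3 7 0]
After op 2 (in_shuffle): [5 8 2 6 3 4 7 1 0]
After op 3 (in_shuffle): [3 5 4 8 7 2 1 6 0]
After op 4 (in_shuffle): [7 3 2 5 1 4 6 8 0]

Answer: 7 3 2 5 1 4 6 8 0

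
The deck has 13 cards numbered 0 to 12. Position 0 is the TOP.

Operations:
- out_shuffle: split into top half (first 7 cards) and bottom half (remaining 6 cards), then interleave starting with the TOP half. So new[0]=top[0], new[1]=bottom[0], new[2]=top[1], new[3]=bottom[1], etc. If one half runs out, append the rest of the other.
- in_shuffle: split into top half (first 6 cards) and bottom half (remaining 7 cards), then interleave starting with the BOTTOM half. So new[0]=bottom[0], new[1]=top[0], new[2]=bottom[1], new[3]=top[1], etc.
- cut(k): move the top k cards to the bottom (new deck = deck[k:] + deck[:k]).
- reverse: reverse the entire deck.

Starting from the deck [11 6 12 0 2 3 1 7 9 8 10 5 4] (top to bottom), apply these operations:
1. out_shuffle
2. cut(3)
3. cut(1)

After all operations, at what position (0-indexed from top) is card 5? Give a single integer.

After op 1 (out_shuffle): [11 7 6 9 12 8 0 10 2 5 3 4 1]
After op 2 (cut(3)): [9 12 8 0 10 2 5 3 4 1 11 7 6]
After op 3 (cut(1)): [12 8 0 10 2 5 3 4 1 11 7 6 9]
Card 5 is at position 5.

Answer: 5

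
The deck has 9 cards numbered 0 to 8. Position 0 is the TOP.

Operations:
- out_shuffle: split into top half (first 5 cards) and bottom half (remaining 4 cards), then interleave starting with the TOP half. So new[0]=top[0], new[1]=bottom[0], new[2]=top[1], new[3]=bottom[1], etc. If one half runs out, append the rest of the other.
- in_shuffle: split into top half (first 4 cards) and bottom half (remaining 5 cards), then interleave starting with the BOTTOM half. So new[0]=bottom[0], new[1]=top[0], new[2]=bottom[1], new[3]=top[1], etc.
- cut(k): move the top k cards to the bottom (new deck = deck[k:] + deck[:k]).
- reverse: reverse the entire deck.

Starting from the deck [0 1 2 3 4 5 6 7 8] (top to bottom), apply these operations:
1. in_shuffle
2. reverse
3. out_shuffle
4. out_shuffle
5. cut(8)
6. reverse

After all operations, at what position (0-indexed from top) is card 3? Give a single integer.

Answer: 3

Derivation:
After op 1 (in_shuffle): [4 0 5 1 6 2 7 3 8]
After op 2 (reverse): [8 3 7 2 6 1 5 0 4]
After op 3 (out_shuffle): [8 1 3 5 7 0 2 4 6]
After op 4 (out_shuffle): [8 0 1 2 3 4 5 6 7]
After op 5 (cut(8)): [7 8 0 1 2 3 4 5 6]
After op 6 (reverse): [6 5 4 3 2 1 0 8 7]
Card 3 is at position 3.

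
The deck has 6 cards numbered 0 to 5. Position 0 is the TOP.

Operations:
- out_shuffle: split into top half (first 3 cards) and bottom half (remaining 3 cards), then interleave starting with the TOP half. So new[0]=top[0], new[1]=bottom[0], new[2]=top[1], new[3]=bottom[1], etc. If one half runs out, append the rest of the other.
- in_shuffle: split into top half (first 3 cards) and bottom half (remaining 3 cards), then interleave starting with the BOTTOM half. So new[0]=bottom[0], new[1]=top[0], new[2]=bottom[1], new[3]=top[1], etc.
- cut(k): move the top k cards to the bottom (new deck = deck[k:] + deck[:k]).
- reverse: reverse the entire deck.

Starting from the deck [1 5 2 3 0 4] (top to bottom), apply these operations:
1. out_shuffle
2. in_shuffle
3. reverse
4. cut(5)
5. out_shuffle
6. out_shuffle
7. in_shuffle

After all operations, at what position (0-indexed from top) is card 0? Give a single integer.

After op 1 (out_shuffle): [1 3 5 0 2 4]
After op 2 (in_shuffle): [0 1 2 3 4 5]
After op 3 (reverse): [5 4 3 2 1 0]
After op 4 (cut(5)): [0 5 4 3 2 1]
After op 5 (out_shuffle): [0 3 5 2 4 1]
After op 6 (out_shuffle): [0 2 3 4 5 1]
After op 7 (in_shuffle): [4 0 5 2 1 3]
Card 0 is at position 1.

Answer: 1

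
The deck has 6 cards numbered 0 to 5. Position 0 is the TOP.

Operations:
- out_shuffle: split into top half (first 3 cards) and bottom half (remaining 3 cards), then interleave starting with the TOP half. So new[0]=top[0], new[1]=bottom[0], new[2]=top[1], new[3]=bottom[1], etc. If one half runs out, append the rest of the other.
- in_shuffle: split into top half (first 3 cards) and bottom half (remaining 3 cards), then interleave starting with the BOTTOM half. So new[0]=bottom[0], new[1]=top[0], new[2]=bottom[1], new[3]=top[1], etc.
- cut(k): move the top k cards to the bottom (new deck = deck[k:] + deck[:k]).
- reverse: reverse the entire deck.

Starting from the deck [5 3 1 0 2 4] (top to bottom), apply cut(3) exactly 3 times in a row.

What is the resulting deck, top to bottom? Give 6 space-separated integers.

After op 1 (cut(3)): [0 2 4 5 3 1]
After op 2 (cut(3)): [5 3 1 0 2 4]
After op 3 (cut(3)): [0 2 4 5 3 1]

Answer: 0 2 4 5 3 1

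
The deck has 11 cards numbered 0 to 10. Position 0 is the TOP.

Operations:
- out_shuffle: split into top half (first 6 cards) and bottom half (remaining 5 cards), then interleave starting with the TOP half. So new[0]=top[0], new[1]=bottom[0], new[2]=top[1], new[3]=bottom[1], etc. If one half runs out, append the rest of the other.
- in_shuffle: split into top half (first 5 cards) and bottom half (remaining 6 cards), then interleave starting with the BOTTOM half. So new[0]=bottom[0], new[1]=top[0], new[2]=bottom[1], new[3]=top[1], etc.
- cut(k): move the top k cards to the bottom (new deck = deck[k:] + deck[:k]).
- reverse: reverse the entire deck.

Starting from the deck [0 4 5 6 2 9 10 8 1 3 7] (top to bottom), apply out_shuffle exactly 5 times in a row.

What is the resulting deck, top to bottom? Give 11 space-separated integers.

Answer: 0 7 3 1 8 10 9 2 6 5 4

Derivation:
After op 1 (out_shuffle): [0 10 4 8 5 1 6 3 2 7 9]
After op 2 (out_shuffle): [0 6 10 3 4 2 8 7 5 9 1]
After op 3 (out_shuffle): [0 8 6 7 10 5 3 9 4 1 2]
After op 4 (out_shuffle): [0 3 8 9 6 4 7 1 10 2 5]
After op 5 (out_shuffle): [0 7 3 1 8 10 9 2 6 5 4]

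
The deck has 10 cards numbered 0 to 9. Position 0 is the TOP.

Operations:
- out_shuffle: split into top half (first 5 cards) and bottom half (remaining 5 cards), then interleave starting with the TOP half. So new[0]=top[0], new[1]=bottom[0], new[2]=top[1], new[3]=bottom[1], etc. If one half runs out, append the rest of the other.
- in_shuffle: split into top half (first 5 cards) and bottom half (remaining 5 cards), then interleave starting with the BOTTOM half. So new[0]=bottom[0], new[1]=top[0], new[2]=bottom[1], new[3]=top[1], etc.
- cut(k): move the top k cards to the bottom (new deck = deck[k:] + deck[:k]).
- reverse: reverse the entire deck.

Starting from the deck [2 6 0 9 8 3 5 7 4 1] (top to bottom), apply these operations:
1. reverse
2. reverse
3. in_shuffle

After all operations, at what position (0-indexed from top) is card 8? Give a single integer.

After op 1 (reverse): [1 4 7 5 3 8 9 0 6 2]
After op 2 (reverse): [2 6 0 9 8 3 5 7 4 1]
After op 3 (in_shuffle): [3 2 5 6 7 0 4 9 1 8]
Card 8 is at position 9.

Answer: 9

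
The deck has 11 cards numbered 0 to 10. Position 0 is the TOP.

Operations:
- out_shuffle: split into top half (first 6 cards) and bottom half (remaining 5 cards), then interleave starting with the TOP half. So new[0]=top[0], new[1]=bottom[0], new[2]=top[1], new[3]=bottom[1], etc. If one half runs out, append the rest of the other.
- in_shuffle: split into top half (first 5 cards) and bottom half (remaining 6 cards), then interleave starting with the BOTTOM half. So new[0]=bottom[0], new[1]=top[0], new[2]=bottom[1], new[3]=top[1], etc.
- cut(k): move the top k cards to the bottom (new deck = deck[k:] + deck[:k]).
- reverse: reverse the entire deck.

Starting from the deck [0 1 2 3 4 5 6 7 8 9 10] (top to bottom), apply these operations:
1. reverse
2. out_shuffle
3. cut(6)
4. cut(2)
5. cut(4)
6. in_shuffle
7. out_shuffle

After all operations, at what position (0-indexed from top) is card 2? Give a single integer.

After op 1 (reverse): [10 9 8 7 6 5 4 3 2 1 0]
After op 2 (out_shuffle): [10 4 9 3 8 2 7 1 6 0 5]
After op 3 (cut(6)): [7 1 6 0 5 10 4 9 3 8 2]
After op 4 (cut(2)): [6 0 5 10 4 9 3 8 2 7 1]
After op 5 (cut(4)): [4 9 3 8 2 7 1 6 0 5 10]
After op 6 (in_shuffle): [7 4 1 9 6 3 0 8 5 2 10]
After op 7 (out_shuffle): [7 0 4 8 1 5 9 2 6 10 3]
Card 2 is at position 7.

Answer: 7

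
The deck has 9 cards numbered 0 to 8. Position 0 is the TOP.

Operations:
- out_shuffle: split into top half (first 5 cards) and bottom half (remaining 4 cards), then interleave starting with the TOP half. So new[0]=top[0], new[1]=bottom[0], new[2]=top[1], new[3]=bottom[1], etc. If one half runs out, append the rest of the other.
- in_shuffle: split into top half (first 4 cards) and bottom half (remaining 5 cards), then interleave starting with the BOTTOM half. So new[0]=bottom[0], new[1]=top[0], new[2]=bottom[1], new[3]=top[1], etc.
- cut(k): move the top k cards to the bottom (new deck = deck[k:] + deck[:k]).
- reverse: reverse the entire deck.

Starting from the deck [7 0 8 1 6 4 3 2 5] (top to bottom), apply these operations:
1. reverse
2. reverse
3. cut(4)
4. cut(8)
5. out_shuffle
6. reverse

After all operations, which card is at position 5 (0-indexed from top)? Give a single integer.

Answer: 7

Derivation:
After op 1 (reverse): [5 2 3 4 6 1 8 0 7]
After op 2 (reverse): [7 0 8 1 6 4 3 2 5]
After op 3 (cut(4)): [6 4 3 2 5 7 0 8 1]
After op 4 (cut(8)): [1 6 4 3 2 5 7 0 8]
After op 5 (out_shuffle): [1 5 6 7 4 0 3 8 2]
After op 6 (reverse): [2 8 3 0 4 7 6 5 1]
Position 5: card 7.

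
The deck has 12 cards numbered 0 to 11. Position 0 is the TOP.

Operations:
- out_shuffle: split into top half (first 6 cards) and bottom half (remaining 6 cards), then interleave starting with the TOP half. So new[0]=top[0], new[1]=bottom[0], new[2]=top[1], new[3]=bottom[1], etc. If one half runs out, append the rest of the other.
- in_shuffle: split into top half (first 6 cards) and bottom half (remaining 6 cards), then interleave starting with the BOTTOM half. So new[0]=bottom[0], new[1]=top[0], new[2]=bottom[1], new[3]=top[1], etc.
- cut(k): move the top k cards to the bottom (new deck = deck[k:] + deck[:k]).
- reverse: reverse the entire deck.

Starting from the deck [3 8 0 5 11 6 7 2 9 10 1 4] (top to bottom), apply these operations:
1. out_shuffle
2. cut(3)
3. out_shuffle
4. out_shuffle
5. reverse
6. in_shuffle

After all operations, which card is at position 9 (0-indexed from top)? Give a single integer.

Answer: 7

Derivation:
After op 1 (out_shuffle): [3 7 8 2 0 9 5 10 11 1 6 4]
After op 2 (cut(3)): [2 0 9 5 10 11 1 6 4 3 7 8]
After op 3 (out_shuffle): [2 1 0 6 9 4 5 3 10 7 11 8]
After op 4 (out_shuffle): [2 5 1 3 0 10 6 7 9 11 4 8]
After op 5 (reverse): [8 4 11 9 7 6 10 0 3 1 5 2]
After op 6 (in_shuffle): [10 8 0 4 3 11 1 9 5 7 2 6]
Position 9: card 7.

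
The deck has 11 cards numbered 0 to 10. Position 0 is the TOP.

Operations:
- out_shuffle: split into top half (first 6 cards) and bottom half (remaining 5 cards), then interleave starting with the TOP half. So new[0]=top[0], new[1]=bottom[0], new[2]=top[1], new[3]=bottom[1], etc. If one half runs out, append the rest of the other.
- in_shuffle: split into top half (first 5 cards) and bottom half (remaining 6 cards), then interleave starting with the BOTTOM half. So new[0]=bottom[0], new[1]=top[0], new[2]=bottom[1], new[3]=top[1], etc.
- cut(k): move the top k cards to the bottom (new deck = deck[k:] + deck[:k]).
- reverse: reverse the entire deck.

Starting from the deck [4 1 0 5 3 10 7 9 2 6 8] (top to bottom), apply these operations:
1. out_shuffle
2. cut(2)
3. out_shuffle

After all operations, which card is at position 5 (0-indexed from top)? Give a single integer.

After op 1 (out_shuffle): [4 7 1 9 0 2 5 6 3 8 10]
After op 2 (cut(2)): [1 9 0 2 5 6 3 8 10 4 7]
After op 3 (out_shuffle): [1 3 9 8 0 10 2 4 5 7 6]
Position 5: card 10.

Answer: 10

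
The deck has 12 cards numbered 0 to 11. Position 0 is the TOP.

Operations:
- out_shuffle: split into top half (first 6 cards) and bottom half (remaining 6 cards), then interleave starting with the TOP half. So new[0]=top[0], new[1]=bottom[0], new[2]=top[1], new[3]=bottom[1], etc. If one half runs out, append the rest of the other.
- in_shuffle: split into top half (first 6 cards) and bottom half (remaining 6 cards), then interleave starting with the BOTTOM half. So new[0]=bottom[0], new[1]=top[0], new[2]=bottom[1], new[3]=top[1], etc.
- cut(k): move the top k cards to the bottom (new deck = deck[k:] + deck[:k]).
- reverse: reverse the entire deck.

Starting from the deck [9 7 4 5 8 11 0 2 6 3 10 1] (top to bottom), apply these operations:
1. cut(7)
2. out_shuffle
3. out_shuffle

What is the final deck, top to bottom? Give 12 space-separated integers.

After op 1 (cut(7)): [2 6 3 10 1 9 7 4 5 8 11 0]
After op 2 (out_shuffle): [2 7 6 4 3 5 10 8 1 11 9 0]
After op 3 (out_shuffle): [2 10 7 8 6 1 4 11 3 9 5 0]

Answer: 2 10 7 8 6 1 4 11 3 9 5 0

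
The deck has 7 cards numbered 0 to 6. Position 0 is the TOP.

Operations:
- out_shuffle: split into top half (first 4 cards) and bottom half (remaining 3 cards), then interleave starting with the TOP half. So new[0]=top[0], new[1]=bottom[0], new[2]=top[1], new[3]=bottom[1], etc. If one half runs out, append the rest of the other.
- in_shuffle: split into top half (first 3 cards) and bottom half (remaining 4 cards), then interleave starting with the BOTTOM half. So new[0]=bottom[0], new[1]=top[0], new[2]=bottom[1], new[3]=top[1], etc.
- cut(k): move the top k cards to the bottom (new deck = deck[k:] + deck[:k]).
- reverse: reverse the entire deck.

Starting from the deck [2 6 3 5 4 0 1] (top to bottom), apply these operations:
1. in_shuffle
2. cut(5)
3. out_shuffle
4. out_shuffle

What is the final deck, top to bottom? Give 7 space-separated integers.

Answer: 3 5 4 0 1 2 6

Derivation:
After op 1 (in_shuffle): [5 2 4 6 0 3 1]
After op 2 (cut(5)): [3 1 5 2 4 6 0]
After op 3 (out_shuffle): [3 4 1 6 5 0 2]
After op 4 (out_shuffle): [3 5 4 0 1 2 6]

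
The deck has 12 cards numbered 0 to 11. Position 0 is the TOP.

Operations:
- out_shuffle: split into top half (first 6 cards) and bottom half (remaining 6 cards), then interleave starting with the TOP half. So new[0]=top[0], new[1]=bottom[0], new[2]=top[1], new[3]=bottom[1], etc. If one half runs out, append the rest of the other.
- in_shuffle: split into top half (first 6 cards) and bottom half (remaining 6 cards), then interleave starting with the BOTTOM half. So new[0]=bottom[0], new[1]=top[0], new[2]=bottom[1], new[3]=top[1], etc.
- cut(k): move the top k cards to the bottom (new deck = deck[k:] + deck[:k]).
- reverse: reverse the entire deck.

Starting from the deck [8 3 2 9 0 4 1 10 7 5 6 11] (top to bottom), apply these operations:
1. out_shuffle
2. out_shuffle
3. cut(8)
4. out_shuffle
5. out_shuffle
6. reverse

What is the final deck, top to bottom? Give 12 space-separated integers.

After op 1 (out_shuffle): [8 1 3 10 2 7 9 5 0 6 4 11]
After op 2 (out_shuffle): [8 9 1 5 3 0 10 6 2 4 7 11]
After op 3 (cut(8)): [2 4 7 11 8 9 1 5 3 0 10 6]
After op 4 (out_shuffle): [2 1 4 5 7 3 11 0 8 10 9 6]
After op 5 (out_shuffle): [2 11 1 0 4 8 5 10 7 9 3 6]
After op 6 (reverse): [6 3 9 7 10 5 8 4 0 1 11 2]

Answer: 6 3 9 7 10 5 8 4 0 1 11 2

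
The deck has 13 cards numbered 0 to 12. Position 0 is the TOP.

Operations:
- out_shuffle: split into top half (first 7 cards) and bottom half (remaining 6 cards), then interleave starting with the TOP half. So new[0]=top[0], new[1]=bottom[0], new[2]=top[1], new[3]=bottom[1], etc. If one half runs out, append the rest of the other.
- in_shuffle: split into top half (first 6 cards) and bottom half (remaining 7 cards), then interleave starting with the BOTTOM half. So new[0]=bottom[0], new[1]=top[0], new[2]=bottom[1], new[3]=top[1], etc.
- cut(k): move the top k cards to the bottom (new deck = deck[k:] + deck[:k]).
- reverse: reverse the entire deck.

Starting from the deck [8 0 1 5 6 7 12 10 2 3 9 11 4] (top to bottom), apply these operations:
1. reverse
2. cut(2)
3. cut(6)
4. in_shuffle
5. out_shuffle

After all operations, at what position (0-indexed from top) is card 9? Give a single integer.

Answer: 4

Derivation:
After op 1 (reverse): [4 11 9 3 2 10 12 7 6 5 1 0 8]
After op 2 (cut(2)): [9 3 2 10 12 7 6 5 1 0 8 4 11]
After op 3 (cut(6)): [6 5 1 0 8 4 11 9 3 2 10 12 7]
After op 4 (in_shuffle): [11 6 9 5 3 1 2 0 10 8 12 4 7]
After op 5 (out_shuffle): [11 0 6 10 9 8 5 12 3 4 1 7 2]
Card 9 is at position 4.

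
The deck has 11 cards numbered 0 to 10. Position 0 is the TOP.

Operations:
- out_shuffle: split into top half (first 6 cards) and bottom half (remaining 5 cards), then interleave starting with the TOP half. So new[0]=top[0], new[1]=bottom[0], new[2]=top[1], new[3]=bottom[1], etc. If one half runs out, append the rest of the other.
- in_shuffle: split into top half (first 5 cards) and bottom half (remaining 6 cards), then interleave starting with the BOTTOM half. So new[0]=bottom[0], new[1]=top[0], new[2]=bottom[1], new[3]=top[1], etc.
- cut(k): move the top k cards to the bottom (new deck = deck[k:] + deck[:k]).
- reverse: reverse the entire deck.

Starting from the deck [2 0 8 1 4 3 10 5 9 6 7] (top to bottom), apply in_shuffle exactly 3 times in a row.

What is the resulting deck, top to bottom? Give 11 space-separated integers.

Answer: 10 8 6 3 0 9 4 2 5 1 7

Derivation:
After op 1 (in_shuffle): [3 2 10 0 5 8 9 1 6 4 7]
After op 2 (in_shuffle): [8 3 9 2 1 10 6 0 4 5 7]
After op 3 (in_shuffle): [10 8 6 3 0 9 4 2 5 1 7]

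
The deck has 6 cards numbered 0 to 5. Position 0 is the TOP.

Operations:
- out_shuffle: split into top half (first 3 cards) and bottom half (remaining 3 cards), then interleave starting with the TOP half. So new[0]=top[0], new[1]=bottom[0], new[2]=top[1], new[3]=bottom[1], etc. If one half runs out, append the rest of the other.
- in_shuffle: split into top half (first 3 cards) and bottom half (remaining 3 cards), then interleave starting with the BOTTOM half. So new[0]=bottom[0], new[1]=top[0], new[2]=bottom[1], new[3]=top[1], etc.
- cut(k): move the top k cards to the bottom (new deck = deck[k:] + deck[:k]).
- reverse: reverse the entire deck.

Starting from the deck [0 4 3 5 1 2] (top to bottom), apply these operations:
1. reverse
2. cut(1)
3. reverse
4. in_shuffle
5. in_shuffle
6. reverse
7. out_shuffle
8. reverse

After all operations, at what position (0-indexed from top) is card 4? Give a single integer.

Answer: 3

Derivation:
After op 1 (reverse): [2 1 5 3 4 0]
After op 2 (cut(1)): [1 5 3 4 0 2]
After op 3 (reverse): [2 0 4 3 5 1]
After op 4 (in_shuffle): [3 2 5 0 1 4]
After op 5 (in_shuffle): [0 3 1 2 4 5]
After op 6 (reverse): [5 4 2 1 3 0]
After op 7 (out_shuffle): [5 1 4 3 2 0]
After op 8 (reverse): [0 2 3 4 1 5]
Card 4 is at position 3.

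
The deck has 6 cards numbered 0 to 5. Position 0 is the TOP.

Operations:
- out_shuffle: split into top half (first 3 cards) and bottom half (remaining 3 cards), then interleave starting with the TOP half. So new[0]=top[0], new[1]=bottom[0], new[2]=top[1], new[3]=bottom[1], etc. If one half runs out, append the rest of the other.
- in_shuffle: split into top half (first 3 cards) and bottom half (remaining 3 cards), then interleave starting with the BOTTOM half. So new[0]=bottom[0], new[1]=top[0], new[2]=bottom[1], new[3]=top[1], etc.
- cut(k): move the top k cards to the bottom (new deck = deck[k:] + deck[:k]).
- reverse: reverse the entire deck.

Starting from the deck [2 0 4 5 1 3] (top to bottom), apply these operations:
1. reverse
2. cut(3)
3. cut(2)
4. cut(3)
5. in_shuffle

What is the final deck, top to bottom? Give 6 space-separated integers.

After op 1 (reverse): [3 1 5 4 0 2]
After op 2 (cut(3)): [4 0 2 3 1 5]
After op 3 (cut(2)): [2 3 1 5 4 0]
After op 4 (cut(3)): [5 4 0 2 3 1]
After op 5 (in_shuffle): [2 5 3 4 1 0]

Answer: 2 5 3 4 1 0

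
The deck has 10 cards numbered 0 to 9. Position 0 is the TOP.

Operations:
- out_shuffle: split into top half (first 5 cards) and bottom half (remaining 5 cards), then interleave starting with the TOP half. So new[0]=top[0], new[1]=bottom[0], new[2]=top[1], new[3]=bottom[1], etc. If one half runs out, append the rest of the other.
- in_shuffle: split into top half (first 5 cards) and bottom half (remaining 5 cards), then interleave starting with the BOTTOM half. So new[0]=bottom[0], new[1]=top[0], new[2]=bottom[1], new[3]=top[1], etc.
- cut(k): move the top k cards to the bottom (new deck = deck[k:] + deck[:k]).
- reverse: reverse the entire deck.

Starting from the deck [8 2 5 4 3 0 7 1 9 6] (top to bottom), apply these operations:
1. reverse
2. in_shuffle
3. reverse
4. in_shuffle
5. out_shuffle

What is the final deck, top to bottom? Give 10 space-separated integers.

After op 1 (reverse): [6 9 1 7 0 3 4 5 2 8]
After op 2 (in_shuffle): [3 6 4 9 5 1 2 7 8 0]
After op 3 (reverse): [0 8 7 2 1 5 9 4 6 3]
After op 4 (in_shuffle): [5 0 9 8 4 7 6 2 3 1]
After op 5 (out_shuffle): [5 7 0 6 9 2 8 3 4 1]

Answer: 5 7 0 6 9 2 8 3 4 1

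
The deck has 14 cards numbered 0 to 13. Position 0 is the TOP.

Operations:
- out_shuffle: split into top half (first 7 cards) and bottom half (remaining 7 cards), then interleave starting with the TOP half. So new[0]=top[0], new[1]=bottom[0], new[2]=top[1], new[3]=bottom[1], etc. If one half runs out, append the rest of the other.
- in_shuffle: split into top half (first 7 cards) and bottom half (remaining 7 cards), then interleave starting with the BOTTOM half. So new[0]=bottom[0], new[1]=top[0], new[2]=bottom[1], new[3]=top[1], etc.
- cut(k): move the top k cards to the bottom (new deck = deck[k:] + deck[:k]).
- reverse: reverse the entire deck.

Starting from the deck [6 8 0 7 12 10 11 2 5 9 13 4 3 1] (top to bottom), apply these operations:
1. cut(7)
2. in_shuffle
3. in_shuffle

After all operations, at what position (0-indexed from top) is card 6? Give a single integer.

Answer: 1

Derivation:
After op 1 (cut(7)): [2 5 9 13 4 3 1 6 8 0 7 12 10 11]
After op 2 (in_shuffle): [6 2 8 5 0 9 7 13 12 4 10 3 11 1]
After op 3 (in_shuffle): [13 6 12 2 4 8 10 5 3 0 11 9 1 7]
Card 6 is at position 1.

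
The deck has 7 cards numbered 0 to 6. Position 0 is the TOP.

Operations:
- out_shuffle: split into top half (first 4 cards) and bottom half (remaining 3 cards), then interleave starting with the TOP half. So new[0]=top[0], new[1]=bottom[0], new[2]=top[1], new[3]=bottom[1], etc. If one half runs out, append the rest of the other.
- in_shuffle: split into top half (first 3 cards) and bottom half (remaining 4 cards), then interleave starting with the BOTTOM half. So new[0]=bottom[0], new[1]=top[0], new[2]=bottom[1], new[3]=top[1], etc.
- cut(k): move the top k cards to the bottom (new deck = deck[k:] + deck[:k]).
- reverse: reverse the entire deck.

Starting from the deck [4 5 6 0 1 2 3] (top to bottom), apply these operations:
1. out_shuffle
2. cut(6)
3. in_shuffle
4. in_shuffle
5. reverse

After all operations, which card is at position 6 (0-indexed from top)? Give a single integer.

After op 1 (out_shuffle): [4 1 5 2 6 3 0]
After op 2 (cut(6)): [0 4 1 5 2 6 3]
After op 3 (in_shuffle): [5 0 2 4 6 1 3]
After op 4 (in_shuffle): [4 5 6 0 1 2 3]
After op 5 (reverse): [3 2 1 0 6 5 4]
Position 6: card 4.

Answer: 4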